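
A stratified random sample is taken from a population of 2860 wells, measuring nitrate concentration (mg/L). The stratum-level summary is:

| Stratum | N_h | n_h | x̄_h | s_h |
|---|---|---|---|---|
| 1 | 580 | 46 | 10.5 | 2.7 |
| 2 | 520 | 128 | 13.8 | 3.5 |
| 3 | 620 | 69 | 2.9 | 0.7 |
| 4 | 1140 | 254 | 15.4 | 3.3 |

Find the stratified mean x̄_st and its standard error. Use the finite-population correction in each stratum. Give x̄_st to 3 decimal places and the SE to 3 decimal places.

x̄_st ≈ 11.406, SE ≈ 0.118

x̄_st = Σ W_h x̄_h = (580·10.5 + 520·13.8 + 620·2.9 + 1140·15.4)/2860 = 11.40559
V̂(x̄_st) = Σ W_h² (1 − n_h/N_h) s_h²/n_h, with W_h = N_h/N and N = 2860:
  stratum 1: (580/2860)²·(1 − 46/580)·2.7²/46 = 0.00600077
  stratum 2: (520/2860)²·(1 − 128/520)·3.5²/128 = 0.00238497
  stratum 3: (620/2860)²·(1 − 69/620)·0.7²/69 = 0.000296591
  stratum 4: (1140/2860)²·(1 − 254/1140)·3.3²/254 = 0.0052942
V̂(x̄_st) = 0.0139765
SE(x̄_st) = √0.0139765 = 0.118222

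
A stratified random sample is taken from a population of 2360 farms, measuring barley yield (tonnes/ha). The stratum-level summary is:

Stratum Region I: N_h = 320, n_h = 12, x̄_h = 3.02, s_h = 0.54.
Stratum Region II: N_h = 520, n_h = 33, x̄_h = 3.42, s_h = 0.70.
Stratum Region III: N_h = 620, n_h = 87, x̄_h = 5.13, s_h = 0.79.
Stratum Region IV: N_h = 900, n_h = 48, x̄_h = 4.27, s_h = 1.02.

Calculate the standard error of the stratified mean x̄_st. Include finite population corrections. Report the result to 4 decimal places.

V̂(x̄_st) = Σ W_h² (1 − n_h/N_h) s_h²/n_h, with W_h = N_h/N and N = 2360:
  stratum Region I: (320/2360)²·(1 − 12/320)·0.54²/12 = 0.000430014
  stratum Region II: (520/2360)²·(1 − 33/520)·0.70²/33 = 0.000675135
  stratum Region III: (620/2360)²·(1 − 87/620)·0.79²/87 = 0.000425628
  stratum Region IV: (900/2360)²·(1 − 48/900)·1.02²/48 = 0.00298413
V̂(x̄_st) = 0.0045149
SE(x̄_st) = √0.0045149 = 0.067193

SE(x̄_st) ≈ 0.0672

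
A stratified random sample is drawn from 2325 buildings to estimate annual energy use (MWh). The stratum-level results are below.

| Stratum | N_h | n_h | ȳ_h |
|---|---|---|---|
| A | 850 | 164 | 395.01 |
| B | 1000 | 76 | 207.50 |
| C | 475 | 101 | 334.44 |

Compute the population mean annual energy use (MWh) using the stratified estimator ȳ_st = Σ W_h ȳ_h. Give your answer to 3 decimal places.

N = Σ N_h = 2325. Stratum weights W_h = N_h/N.
ȳ_st = (850·395.01 + 1000·207.50 + 475·334.44) / 2325 = 301.98602

ȳ_st ≈ 301.986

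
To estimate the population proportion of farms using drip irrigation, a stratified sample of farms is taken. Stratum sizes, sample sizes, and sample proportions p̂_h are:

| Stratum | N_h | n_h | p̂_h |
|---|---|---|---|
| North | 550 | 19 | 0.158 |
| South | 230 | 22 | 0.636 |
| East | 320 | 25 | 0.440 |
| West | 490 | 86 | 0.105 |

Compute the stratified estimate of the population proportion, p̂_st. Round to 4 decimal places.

p̂_st ≈ 0.2676

N = 1590; stratum weights W_h = N_h/N.
p̂_st = Σ W_h p̂_h = (550·0.158 + 230·0.636 + 320·0.440 + 490·0.105)/1590 = 0.26757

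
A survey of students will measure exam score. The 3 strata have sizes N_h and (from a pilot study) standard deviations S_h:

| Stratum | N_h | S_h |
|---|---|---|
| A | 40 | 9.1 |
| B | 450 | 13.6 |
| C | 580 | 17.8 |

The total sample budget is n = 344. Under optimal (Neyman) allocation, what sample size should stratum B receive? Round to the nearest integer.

Neyman allocation: n_h = n · N_h S_h / Σ N_i S_i, with n = 344.
  stratum A: N_h·S_h = 40·9.1 = 364.00
  stratum B: N_h·S_h = 450·13.6 = 6120.00
  stratum C: N_h·S_h = 580·17.8 = 10324.00
Σ N_h S_h = 16808.00
n for stratum B = 344·6120.00/16808.00 = 125.255 → 125

125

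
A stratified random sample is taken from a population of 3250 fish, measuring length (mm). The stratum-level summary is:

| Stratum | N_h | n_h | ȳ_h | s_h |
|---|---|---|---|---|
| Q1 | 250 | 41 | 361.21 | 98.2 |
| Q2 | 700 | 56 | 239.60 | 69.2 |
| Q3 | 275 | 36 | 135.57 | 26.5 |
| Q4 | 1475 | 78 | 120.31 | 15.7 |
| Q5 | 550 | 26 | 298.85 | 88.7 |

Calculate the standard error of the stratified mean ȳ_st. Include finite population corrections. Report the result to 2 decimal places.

SE(ȳ_st) ≈ 3.72

V̂(ȳ_st) = Σ W_h² (1 − n_h/N_h) s_h²/n_h, with W_h = N_h/N and N = 3250:
  stratum Q1: (250/3250)²·(1 − 41/250)·98.2²/41 = 1.16348
  stratum Q2: (700/3250)²·(1 − 56/700)·69.2²/56 = 3.64957
  stratum Q3: (275/3250)²·(1 − 36/275)·26.5²/36 = 0.121382
  stratum Q4: (1475/3250)²·(1 − 78/1475)·15.7²/78 = 0.616491
  stratum Q5: (550/3250)²·(1 − 26/550)·88.7²/26 = 8.2566
V̂(ȳ_st) = 13.8075
SE(ȳ_st) = √13.8075 = 3.71585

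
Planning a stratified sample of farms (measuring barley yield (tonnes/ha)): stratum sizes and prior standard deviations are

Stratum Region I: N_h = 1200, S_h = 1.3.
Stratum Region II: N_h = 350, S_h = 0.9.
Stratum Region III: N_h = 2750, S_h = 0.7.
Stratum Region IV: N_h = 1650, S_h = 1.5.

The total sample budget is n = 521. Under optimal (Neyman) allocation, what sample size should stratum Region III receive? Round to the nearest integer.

Neyman allocation: n_h = n · N_h S_h / Σ N_i S_i, with n = 521.
  stratum Region I: N_h·S_h = 1200·1.3 = 1560.00
  stratum Region II: N_h·S_h = 350·0.9 = 315.00
  stratum Region III: N_h·S_h = 2750·0.7 = 1925.00
  stratum Region IV: N_h·S_h = 1650·1.5 = 2475.00
Σ N_h S_h = 6275.00
n for stratum Region III = 521·1925.00/6275.00 = 159.829 → 160

160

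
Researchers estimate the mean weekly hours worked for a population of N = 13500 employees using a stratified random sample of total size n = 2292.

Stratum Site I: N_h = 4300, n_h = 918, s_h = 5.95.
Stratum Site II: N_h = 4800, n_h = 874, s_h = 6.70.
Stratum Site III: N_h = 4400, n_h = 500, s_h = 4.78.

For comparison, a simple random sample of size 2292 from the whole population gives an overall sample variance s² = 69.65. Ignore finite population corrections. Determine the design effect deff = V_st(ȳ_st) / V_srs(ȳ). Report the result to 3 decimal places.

V̂(ȳ_st) = Σ W_h² s_h²/n_h, with W_h = N_h/N and N = 13500:
  stratum Site I: (4300/13500)²·5.95²/918 = 0.00391256
  stratum Site II: (4800/13500)²·6.70²/874 = 0.00649312
  stratum Site III: (4400/13500)²·4.78²/500 = 0.00485427
V_st = 0.0152599
V_srs = s²/n = 69.65/2292 = 0.0303883
deff = V_st / V_srs = 0.0152599/0.0303883 = 0.5022

deff ≈ 0.502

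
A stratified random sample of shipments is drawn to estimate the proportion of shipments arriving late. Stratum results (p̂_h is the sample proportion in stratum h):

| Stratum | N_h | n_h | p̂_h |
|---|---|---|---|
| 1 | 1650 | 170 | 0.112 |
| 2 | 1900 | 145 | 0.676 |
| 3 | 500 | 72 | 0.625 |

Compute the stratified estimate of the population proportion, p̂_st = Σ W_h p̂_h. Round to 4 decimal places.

p̂_st ≈ 0.4399

N = 4050; stratum weights W_h = N_h/N.
p̂_st = Σ W_h p̂_h = (1650·0.112 + 1900·0.676 + 500·0.625)/4050 = 0.43993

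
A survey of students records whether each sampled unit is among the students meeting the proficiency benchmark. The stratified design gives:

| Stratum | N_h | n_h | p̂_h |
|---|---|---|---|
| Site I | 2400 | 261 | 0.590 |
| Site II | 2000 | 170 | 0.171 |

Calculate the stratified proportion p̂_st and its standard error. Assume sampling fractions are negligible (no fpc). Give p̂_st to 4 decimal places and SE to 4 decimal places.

N = 4400; stratum weights W_h = N_h/N.
p̂_st = Σ W_h p̂_h = (2400·0.590 + 2000·0.171)/4400 = 0.39955
V̂(p̂_st) = Σ W_h² p̂_h(1−p̂_h)/(n_h−1):
  stratum Site I: (2400/4400)²·0.590·0.410/260 = 0.000276809
  stratum Site II: (2000/4400)²·0.171·0.829/169 = 0.000173308
V̂(p̂_st) = 0.000450117; SE = √V̂ = 0.021216

p̂_st ≈ 0.3995, SE ≈ 0.0212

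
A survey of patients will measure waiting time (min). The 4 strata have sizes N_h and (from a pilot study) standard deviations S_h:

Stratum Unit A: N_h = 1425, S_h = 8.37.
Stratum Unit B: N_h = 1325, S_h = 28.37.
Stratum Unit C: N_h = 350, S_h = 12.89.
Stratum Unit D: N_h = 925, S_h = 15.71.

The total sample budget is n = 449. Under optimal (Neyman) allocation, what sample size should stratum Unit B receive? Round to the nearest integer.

Neyman allocation: n_h = n · N_h S_h / Σ N_i S_i, with n = 449.
  stratum Unit A: N_h·S_h = 1425·8.37 = 11927.25
  stratum Unit B: N_h·S_h = 1325·28.37 = 37590.25
  stratum Unit C: N_h·S_h = 350·12.89 = 4511.50
  stratum Unit D: N_h·S_h = 925·15.71 = 14531.75
Σ N_h S_h = 68560.75
n for stratum Unit B = 449·37590.25/68560.75 = 246.176 → 246

246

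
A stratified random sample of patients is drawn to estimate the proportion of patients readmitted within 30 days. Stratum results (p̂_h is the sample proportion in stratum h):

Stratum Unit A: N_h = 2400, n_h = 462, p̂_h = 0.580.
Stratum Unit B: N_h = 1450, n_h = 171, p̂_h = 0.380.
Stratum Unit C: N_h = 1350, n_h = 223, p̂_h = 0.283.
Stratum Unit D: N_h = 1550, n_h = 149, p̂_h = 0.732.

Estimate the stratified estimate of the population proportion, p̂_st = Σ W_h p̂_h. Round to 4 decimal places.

p̂_st ≈ 0.5125

N = 6750; stratum weights W_h = N_h/N.
p̂_st = Σ W_h p̂_h = (2400·0.580 + 1450·0.380 + 1350·0.283 + 1550·0.732)/6750 = 0.51254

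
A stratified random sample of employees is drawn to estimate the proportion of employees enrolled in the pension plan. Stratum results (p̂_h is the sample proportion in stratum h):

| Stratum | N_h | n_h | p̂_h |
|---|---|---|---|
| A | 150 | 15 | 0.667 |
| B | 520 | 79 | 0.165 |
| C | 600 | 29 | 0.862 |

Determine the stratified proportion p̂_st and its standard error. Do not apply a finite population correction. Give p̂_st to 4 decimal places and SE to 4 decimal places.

N = 1270; stratum weights W_h = N_h/N.
p̂_st = Σ W_h p̂_h = (150·0.667 + 520·0.165 + 600·0.862)/1270 = 0.55358
V̂(p̂_st) = Σ W_h² p̂_h(1−p̂_h)/(n_h−1):
  stratum A: (150/1270)²·0.667·0.333/14 = 0.000221318
  stratum B: (520/1270)²·0.165·0.835/78 = 0.000296125
  stratum C: (600/1270)²·0.862·0.138/28 = 0.000948251
V̂(p̂_st) = 0.00146569; SE = √V̂ = 0.0382844

p̂_st ≈ 0.5536, SE ≈ 0.0383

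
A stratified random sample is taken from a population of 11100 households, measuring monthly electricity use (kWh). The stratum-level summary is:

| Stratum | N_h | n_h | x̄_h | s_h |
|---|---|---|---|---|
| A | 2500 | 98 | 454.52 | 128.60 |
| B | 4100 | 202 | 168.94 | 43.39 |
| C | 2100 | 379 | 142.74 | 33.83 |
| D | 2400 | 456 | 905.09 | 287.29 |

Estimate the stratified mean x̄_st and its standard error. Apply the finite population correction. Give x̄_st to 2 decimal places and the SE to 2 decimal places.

x̄_st ≈ 387.47, SE ≈ 4.05

x̄_st = Σ W_h x̄_h = (2500·454.52 + 4100·168.94 + 2100·142.74 + 2400·905.09)/11100 = 387.47063
V̂(x̄_st) = Σ W_h² (1 − n_h/N_h) s_h²/n_h, with W_h = N_h/N and N = 11100:
  stratum A: (2500/11100)²·(1 − 98/2500)·128.60²/98 = 8.22475
  stratum B: (4100/11100)²·(1 − 202/4100)·43.39²/202 = 1.20895
  stratum C: (2100/11100)²·(1 − 379/2100)·33.83²/379 = 0.0885766
  stratum D: (2400/11100)²·(1 − 456/2400)·287.29²/456 = 6.8539
V̂(x̄_st) = 16.3762
SE(x̄_st) = √16.3762 = 4.04675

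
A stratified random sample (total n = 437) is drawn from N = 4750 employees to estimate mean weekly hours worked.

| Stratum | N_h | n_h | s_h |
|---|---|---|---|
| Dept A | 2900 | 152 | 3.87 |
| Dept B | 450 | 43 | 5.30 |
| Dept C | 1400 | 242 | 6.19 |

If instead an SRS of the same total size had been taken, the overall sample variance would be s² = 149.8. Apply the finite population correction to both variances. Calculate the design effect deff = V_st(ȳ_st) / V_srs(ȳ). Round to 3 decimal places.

deff ≈ 0.165

V̂(ȳ_st) = Σ W_h² (1 − n_h/N_h) s_h²/n_h, with W_h = N_h/N and N = 4750:
  stratum Dept A: (2900/4750)²·(1 − 152/2900)·3.87²/152 = 0.0348021
  stratum Dept B: (450/4750)²·(1 − 43/450)·5.30²/43 = 0.00530277
  stratum Dept C: (1400/4750)²·(1 − 242/1400)·6.19²/242 = 0.0113767
V_st = 0.0514816
V_srs = (1 − 437/4750)·149.8/437 = 0.311255
deff = V_st / V_srs = 0.0514816/0.311255 = 0.1654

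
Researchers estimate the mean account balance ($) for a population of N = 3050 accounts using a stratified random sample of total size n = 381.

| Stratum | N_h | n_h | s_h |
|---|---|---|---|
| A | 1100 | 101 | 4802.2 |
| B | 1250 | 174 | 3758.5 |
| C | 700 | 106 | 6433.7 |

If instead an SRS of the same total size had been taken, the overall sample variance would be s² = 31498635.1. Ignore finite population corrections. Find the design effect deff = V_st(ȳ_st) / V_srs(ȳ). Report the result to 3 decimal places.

deff ≈ 0.773

V̂(ȳ_st) = Σ W_h² s_h²/n_h, with W_h = N_h/N and N = 3050:
  stratum A: (1100/3050)²·4802.2²/101 = 29699.2
  stratum B: (1250/3050)²·3758.5²/174 = 13636.4
  stratum C: (700/3050)²·6433.7²/106 = 20569
V_st = 63904.6
V_srs = s²/n = 31498635.1/381 = 82673.6
deff = V_st / V_srs = 63904.6/82673.6 = 0.7730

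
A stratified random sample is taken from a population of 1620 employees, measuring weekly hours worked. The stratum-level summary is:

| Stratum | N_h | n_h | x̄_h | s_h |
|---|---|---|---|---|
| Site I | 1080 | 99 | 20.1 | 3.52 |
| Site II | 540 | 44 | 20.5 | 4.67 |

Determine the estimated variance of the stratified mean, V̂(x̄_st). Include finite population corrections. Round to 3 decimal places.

V̂(x̄_st) = Σ W_h² (1 − n_h/N_h) s_h²/n_h, with W_h = N_h/N and N = 1620:
  stratum Site I: (1080/1620)²·(1 − 99/1080)·3.52²/99 = 0.0505258
  stratum Site II: (540/1620)²·(1 − 44/540)·4.67²/44 = 0.0505856
V̂(x̄_st) = 0.101111

V̂(x̄_st) ≈ 0.101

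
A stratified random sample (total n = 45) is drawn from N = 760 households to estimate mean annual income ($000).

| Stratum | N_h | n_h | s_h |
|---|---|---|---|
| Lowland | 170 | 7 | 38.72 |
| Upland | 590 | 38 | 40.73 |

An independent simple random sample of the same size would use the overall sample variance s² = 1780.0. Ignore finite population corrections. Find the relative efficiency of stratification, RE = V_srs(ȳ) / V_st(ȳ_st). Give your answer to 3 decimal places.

RE ≈ 1.068

V̂(ȳ_st) = Σ W_h² s_h²/n_h, with W_h = N_h/N and N = 760:
  stratum Lowland: (170/760)²·38.72²/7 = 10.7163
  stratum Upland: (590/760)²·40.73²/38 = 26.3101
V_st = 37.0263
V_srs = s²/n = 1780.0/45 = 39.5556
Relative efficiency = V_srs / V_st = 39.5556/37.0263 = 1.0683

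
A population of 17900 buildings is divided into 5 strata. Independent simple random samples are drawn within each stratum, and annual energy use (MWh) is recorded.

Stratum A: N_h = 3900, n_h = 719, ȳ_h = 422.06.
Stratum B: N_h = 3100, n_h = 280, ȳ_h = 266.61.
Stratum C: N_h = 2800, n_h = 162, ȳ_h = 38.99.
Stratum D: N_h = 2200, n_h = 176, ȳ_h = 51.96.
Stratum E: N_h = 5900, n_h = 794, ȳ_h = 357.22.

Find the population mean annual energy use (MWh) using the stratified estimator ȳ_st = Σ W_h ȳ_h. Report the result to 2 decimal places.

ȳ_st ≈ 268.36

N = Σ N_h = 17900. Stratum weights W_h = N_h/N.
ȳ_st = (3900·422.06 + 3100·266.61 + 2800·38.99 + 2200·51.96 + 5900·357.22) / 17900 = 268.3579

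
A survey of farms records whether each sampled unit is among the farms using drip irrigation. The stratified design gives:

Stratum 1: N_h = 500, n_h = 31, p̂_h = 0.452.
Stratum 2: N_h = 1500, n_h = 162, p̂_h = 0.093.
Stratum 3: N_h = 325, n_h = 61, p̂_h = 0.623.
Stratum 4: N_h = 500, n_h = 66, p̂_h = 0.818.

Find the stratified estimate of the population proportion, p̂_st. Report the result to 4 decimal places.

N = 2825; stratum weights W_h = N_h/N.
p̂_st = Σ W_h p̂_h = (500·0.452 + 1500·0.093 + 325·0.623 + 500·0.818)/2825 = 0.34583

p̂_st ≈ 0.3458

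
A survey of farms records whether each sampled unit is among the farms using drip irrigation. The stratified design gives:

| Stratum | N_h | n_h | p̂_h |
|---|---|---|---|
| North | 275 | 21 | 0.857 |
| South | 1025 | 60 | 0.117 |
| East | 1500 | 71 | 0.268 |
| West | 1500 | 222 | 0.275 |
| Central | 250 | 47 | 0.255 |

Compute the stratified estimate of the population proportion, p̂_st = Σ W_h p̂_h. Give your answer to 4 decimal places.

p̂_st ≈ 0.2712

N = 4550; stratum weights W_h = N_h/N.
p̂_st = Σ W_h p̂_h = (275·0.857 + 1025·0.117 + 1500·0.268 + 1500·0.275 + 250·0.255)/4550 = 0.27118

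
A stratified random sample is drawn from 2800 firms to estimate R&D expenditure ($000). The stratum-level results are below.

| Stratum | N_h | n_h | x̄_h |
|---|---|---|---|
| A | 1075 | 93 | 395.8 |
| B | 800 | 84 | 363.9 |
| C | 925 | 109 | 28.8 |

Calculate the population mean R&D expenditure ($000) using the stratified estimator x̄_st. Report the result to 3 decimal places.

x̄_st ≈ 265.445

N = Σ N_h = 2800. Stratum weights W_h = N_h/N.
x̄_st = (1075·395.8 + 800·363.9 + 925·28.8) / 2800 = 265.44464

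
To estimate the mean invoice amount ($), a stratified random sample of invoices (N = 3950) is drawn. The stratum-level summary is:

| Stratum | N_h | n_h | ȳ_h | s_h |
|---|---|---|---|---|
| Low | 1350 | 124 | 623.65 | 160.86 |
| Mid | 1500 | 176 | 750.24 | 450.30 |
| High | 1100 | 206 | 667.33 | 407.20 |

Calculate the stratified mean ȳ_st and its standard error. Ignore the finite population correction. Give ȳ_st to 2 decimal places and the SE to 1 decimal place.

ȳ_st = Σ W_h ȳ_h = (1350·623.65 + 1500·750.24 + 1100·667.33)/3950 = 683.88620
V̂(ȳ_st) = Σ W_h² s_h²/n_h, with W_h = N_h/N and N = 3950:
  stratum Low: (1350/3950)²·160.86²/124 = 24.3752
  stratum Mid: (1500/3950)²·450.30²/176 = 166.142
  stratum High: (1100/3950)²·407.20²/206 = 62.4223
V̂(ȳ_st) = 252.939
SE(ȳ_st) = √252.939 = 15.9041

ȳ_st ≈ 683.89, SE ≈ 15.9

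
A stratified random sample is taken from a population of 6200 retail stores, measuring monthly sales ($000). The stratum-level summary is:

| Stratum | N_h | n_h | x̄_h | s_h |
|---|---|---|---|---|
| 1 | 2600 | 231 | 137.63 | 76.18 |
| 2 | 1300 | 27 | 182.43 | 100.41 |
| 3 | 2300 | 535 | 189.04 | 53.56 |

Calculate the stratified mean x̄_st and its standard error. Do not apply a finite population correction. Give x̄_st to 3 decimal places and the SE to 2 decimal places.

x̄_st = Σ W_h x̄_h = (2600·137.63 + 1300·182.43 + 2300·189.04)/6200 = 166.09500
V̂(x̄_st) = Σ W_h² s_h²/n_h, with W_h = N_h/N and N = 6200:
  stratum 1: (2600/6200)²·76.18²/231 = 4.41808
  stratum 2: (1300/6200)²·100.41²/27 = 16.417
  stratum 3: (2300/6200)²·53.56²/535 = 0.737904
V̂(x̄_st) = 21.573
SE(x̄_st) = √21.573 = 4.64467

x̄_st ≈ 166.095, SE ≈ 4.64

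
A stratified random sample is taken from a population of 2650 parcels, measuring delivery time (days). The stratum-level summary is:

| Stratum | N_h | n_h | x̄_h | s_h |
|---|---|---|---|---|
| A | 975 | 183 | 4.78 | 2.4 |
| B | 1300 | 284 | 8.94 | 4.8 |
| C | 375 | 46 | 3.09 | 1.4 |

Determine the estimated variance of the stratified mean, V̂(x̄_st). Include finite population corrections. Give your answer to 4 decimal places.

V̂(x̄_st) = Σ W_h² (1 − n_h/N_h) s_h²/n_h, with W_h = N_h/N and N = 2650:
  stratum A: (975/2650)²·(1 − 183/975)·2.4²/183 = 0.00346106
  stratum B: (1300/2650)²·(1 − 284/1300)·4.8²/284 = 0.0152584
  stratum C: (375/2650)²·(1 − 46/375)·1.4²/46 = 0.000748572
V̂(x̄_st) = 0.0194681

V̂(x̄_st) ≈ 0.0195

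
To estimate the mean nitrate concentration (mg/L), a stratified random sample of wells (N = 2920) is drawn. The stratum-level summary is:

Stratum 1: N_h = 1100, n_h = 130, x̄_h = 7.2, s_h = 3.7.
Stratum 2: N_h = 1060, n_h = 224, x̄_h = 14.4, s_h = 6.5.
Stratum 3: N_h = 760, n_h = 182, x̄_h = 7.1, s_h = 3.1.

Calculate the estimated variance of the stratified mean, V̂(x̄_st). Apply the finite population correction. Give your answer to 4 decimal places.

V̂(x̄_st) ≈ 0.0355

V̂(x̄_st) = Σ W_h² (1 − n_h/N_h) s_h²/n_h, with W_h = N_h/N and N = 2920:
  stratum 1: (1100/2920)²·(1 − 130/1100)·3.7²/130 = 0.0131783
  stratum 2: (1060/2920)²·(1 − 224/1060)·6.5²/224 = 0.0196031
  stratum 3: (760/2920)²·(1 − 182/760)·3.1²/182 = 0.00272037
V̂(x̄_st) = 0.0355018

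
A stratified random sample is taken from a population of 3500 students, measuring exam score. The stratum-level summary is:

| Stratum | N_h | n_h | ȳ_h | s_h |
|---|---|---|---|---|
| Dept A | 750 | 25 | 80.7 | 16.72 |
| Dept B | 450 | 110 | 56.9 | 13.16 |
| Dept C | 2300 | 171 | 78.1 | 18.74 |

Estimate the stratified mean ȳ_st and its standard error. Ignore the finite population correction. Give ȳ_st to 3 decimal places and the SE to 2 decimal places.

ȳ_st = Σ W_h ȳ_h = (750·80.7 + 450·56.9 + 2300·78.1)/3500 = 75.93143
V̂(ȳ_st) = Σ W_h² s_h²/n_h, with W_h = N_h/N and N = 3500:
  stratum Dept A: (750/3500)²·16.72²/25 = 0.513475
  stratum Dept B: (450/3500)²·13.16²/110 = 0.026026
  stratum Dept C: (2300/3500)²·18.74²/171 = 0.886875
V̂(ȳ_st) = 1.42638
SE(ȳ_st) = √1.42638 = 1.19431

ȳ_st ≈ 75.931, SE ≈ 1.19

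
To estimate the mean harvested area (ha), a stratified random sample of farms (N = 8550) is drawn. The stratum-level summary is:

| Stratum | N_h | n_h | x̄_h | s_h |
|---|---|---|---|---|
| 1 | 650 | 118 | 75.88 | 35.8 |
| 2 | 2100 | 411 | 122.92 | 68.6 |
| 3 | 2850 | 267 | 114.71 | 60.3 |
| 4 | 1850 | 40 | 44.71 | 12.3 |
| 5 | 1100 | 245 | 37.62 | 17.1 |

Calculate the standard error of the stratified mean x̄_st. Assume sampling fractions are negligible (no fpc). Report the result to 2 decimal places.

V̂(x̄_st) = Σ W_h² s_h²/n_h, with W_h = N_h/N and N = 8550:
  stratum 1: (650/8550)²·35.8²/118 = 0.0627738
  stratum 2: (2100/8550)²·68.6²/411 = 0.690737
  stratum 3: (2850/8550)²·60.3²/267 = 1.51315
  stratum 4: (1850/8550)²·12.3²/40 = 0.177077
  stratum 5: (1100/8550)²·17.1²/245 = 0.0197551
V̂(x̄_st) = 2.46349
SE(x̄_st) = √2.46349 = 1.56955

SE(x̄_st) ≈ 1.57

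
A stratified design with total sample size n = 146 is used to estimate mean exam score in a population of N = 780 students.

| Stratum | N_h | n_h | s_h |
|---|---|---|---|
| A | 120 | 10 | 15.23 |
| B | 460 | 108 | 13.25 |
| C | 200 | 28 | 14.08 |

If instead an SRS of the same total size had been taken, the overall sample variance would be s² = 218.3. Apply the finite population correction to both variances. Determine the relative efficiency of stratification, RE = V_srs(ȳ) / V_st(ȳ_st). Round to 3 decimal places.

RE ≈ 0.910

V̂(ȳ_st) = Σ W_h² (1 − n_h/N_h) s_h²/n_h, with W_h = N_h/N and N = 780:
  stratum A: (120/780)²·(1 − 10/120)·15.23²/10 = 0.503251
  stratum B: (460/780)²·(1 − 108/460)·13.25²/108 = 0.432633
  stratum C: (200/780)²·(1 − 28/200)·14.08²/28 = 0.400329
V_st = 1.33621
V_srs = (1 − 146/780)·218.3/146 = 1.21533
Relative efficiency = V_srs / V_st = 1.21533/1.33621 = 0.9095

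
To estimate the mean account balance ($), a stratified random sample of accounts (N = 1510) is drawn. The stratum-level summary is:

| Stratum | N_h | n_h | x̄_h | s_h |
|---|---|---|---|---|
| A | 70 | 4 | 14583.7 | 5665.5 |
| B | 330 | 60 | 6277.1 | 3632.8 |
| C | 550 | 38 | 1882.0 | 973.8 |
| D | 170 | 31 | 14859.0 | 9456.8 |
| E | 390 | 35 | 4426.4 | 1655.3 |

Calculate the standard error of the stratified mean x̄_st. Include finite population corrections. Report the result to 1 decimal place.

V̂(x̄_st) = Σ W_h² (1 − n_h/N_h) s_h²/n_h, with W_h = N_h/N and N = 1510:
  stratum A: (70/1510)²·(1 − 4/70)·5665.5²/4 = 16259.4
  stratum B: (330/1510)²·(1 − 60/330)·3632.8²/60 = 8595.19
  stratum C: (550/1510)²·(1 − 38/550)·973.8²/38 = 3082.01
  stratum D: (170/1510)²·(1 − 31/170)·9456.8²/31 = 29897.6
  stratum E: (390/1510)²·(1 − 35/390)·1655.3²/35 = 4753.62
V̂(x̄_st) = 62587.8
SE(x̄_st) = √62587.8 = 250.176

SE(x̄_st) ≈ 250.2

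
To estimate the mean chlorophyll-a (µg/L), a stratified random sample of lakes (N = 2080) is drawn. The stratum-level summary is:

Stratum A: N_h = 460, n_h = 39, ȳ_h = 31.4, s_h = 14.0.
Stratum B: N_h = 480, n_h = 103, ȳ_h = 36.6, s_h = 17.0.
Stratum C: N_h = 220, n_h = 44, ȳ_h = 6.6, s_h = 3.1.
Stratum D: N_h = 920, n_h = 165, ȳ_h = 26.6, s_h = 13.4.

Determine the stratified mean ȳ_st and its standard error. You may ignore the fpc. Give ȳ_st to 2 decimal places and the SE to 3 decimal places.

ȳ_st = Σ W_h ȳ_h = (460·31.4 + 480·36.6 + 220·6.6 + 920·26.6)/2080 = 27.85385
V̂(ȳ_st) = Σ W_h² s_h²/n_h, with W_h = N_h/N and N = 2080:
  stratum A: (460/2080)²·14.0²/39 = 0.245799
  stratum B: (480/2080)²·17.0²/103 = 0.149423
  stratum C: (220/2080)²·3.1²/44 = 0.00244337
  stratum D: (920/2080)²·13.4²/165 = 0.212899
V̂(ȳ_st) = 0.610565
SE(ȳ_st) = √0.610565 = 0.781386

ȳ_st ≈ 27.85, SE ≈ 0.781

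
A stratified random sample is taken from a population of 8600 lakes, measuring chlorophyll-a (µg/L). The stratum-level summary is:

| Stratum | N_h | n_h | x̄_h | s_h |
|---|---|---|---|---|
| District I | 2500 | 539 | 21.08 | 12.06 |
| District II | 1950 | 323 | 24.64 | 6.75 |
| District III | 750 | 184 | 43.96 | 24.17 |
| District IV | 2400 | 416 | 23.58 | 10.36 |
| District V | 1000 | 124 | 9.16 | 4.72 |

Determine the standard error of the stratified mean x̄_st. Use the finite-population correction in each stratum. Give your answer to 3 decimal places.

V̂(x̄_st) = Σ W_h² (1 − n_h/N_h) s_h²/n_h, with W_h = N_h/N and N = 8600:
  stratum District I: (2500/8600)²·(1 − 539/2500)·12.06²/539 = 0.0178865
  stratum District II: (1950/8600)²·(1 − 323/1950)·6.75²/323 = 0.00605104
  stratum District III: (750/8600)²·(1 − 184/750)·24.17²/184 = 0.0182228
  stratum District IV: (2400/8600)²·(1 − 416/2400)·10.36²/416 = 0.0166105
  stratum District V: (1000/8600)²·(1 − 124/1000)·4.72²/124 = 0.00212799
V̂(x̄_st) = 0.0608989
SE(x̄_st) = √0.0608989 = 0.246777

SE(x̄_st) ≈ 0.247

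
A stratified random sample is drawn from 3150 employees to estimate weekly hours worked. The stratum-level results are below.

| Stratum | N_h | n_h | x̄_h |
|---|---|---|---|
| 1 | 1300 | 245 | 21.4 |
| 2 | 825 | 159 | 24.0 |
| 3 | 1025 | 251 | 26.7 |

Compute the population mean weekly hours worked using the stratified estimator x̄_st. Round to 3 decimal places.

N = Σ N_h = 3150. Stratum weights W_h = N_h/N.
x̄_st = (1300·21.4 + 825·24.0 + 1025·26.7) / 3150 = 23.80556

x̄_st ≈ 23.806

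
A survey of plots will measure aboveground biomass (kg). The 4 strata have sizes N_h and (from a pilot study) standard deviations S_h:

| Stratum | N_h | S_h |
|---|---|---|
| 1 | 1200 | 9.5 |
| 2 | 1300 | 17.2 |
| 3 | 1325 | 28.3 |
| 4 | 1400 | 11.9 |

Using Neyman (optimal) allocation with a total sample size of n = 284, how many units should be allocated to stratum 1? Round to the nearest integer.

Neyman allocation: n_h = n · N_h S_h / Σ N_i S_i, with n = 284.
  stratum 1: N_h·S_h = 1200·9.5 = 11400.00
  stratum 2: N_h·S_h = 1300·17.2 = 22360.00
  stratum 3: N_h·S_h = 1325·28.3 = 37497.50
  stratum 4: N_h·S_h = 1400·11.9 = 16660.00
Σ N_h S_h = 87917.50
n for stratum 1 = 284·11400.00/87917.50 = 36.825 → 37

37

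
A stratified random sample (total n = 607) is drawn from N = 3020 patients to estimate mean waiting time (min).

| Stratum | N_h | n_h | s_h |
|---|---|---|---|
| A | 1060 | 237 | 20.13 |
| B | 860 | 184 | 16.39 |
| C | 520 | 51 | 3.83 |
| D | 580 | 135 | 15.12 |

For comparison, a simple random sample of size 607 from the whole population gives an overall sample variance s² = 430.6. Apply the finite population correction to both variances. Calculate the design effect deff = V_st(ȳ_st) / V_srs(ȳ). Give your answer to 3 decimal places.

deff ≈ 0.551

V̂(ȳ_st) = Σ W_h² (1 − n_h/N_h) s_h²/n_h, with W_h = N_h/N and N = 3020:
  stratum A: (1060/3020)²·(1 − 237/1060)·20.13²/237 = 0.163543
  stratum B: (860/3020)²·(1 − 184/860)·16.39²/184 = 0.0930618
  stratum C: (520/3020)²·(1 − 51/520)·3.83²/51 = 0.00769112
  stratum D: (580/3020)²·(1 − 135/580)·15.12²/135 = 0.047923
V_st = 0.312219
V_srs = (1 − 607/3020)·430.6/607 = 0.566808
deff = V_st / V_srs = 0.312219/0.566808 = 0.5508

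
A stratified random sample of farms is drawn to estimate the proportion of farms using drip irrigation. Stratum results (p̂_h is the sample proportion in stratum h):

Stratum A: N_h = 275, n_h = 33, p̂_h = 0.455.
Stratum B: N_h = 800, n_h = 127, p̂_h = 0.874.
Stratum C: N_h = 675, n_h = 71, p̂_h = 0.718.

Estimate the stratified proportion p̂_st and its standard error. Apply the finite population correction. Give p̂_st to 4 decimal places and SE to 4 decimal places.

N = 1750; stratum weights W_h = N_h/N.
p̂_st = Σ W_h p̂_h = (275·0.455 + 800·0.874 + 675·0.718)/1750 = 0.74799
V̂(p̂_st) = Σ W_h² (1 − n_h/N_h) p̂_h(1−p̂_h)/(n_h−1):
  stratum A: (275/1750)²·(1 − 33/275)·0.455·0.545/32 = 0.000168395
  stratum B: (800/1750)²·(1 − 127/800)·0.874·0.126/126 = 0.000153653
  stratum C: (675/1750)²·(1 − 71/675)·0.718·0.282/70 = 0.00038507
V̂(p̂_st) = 0.000707118; SE = √V̂ = 0.0265917

p̂_st ≈ 0.7480, SE ≈ 0.0266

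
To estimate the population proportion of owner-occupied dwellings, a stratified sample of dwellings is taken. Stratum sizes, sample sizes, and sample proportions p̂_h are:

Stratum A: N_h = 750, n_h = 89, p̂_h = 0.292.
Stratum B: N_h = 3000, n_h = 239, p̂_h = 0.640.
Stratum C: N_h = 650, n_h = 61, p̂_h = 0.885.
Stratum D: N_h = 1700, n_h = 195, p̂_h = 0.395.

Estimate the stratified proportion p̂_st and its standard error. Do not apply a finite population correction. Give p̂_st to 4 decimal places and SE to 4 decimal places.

p̂_st ≈ 0.5550, SE ≈ 0.0196

N = 6100; stratum weights W_h = N_h/N.
p̂_st = Σ W_h p̂_h = (750·0.292 + 3000·0.640 + 650·0.885 + 1700·0.395)/6100 = 0.55504
V̂(p̂_st) = Σ W_h² p̂_h(1−p̂_h)/(n_h−1):
  stratum A: (750/6100)²·0.292·0.708/88 = 3.55137e-05
  stratum B: (3000/6100)²·0.640·0.360/238 = 0.000234147
  stratum C: (650/6100)²·0.885·0.115/60 = 1.926e-05
  stratum D: (1700/6100)²·0.395·0.605/194 = 9.56729e-05
V̂(p̂_st) = 0.000384594; SE = √V̂ = 0.0196111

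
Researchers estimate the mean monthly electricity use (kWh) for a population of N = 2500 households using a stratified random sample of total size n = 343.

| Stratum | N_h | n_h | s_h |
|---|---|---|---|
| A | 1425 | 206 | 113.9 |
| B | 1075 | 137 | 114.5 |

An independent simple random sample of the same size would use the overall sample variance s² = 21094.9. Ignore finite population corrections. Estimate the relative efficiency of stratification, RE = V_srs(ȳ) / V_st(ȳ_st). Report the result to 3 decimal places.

V̂(ȳ_st) = Σ W_h² s_h²/n_h, with W_h = N_h/N and N = 2500:
  stratum A: (1425/2500)²·113.9²/206 = 20.4611
  stratum B: (1075/2500)²·114.5²/137 = 17.6941
V_st = 38.1552
V_srs = s²/n = 21094.9/343 = 61.5012
Relative efficiency = V_srs / V_st = 61.5012/38.1552 = 1.6119

RE ≈ 1.612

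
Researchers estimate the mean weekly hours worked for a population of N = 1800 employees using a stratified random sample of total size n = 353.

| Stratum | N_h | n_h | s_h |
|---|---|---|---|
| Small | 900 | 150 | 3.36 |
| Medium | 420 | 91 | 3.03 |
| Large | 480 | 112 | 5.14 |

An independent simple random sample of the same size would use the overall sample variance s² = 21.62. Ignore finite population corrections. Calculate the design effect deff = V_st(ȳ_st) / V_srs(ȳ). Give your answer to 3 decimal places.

deff ≈ 0.671

V̂(ȳ_st) = Σ W_h² s_h²/n_h, with W_h = N_h/N and N = 1800:
  stratum Small: (900/1800)²·3.36²/150 = 0.018816
  stratum Medium: (420/1800)²·3.03²/91 = 0.00549285
  stratum Large: (480/1800)²·5.14²/112 = 0.0167743
V_st = 0.0410832
V_srs = s²/n = 21.62/353 = 0.0612465
deff = V_st / V_srs = 0.0410832/0.0612465 = 0.6708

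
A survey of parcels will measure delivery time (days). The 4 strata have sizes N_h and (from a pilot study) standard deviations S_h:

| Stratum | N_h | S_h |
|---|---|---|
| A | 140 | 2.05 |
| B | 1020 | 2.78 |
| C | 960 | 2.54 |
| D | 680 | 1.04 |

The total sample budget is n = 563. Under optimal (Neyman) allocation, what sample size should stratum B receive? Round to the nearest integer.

Neyman allocation: n_h = n · N_h S_h / Σ N_i S_i, with n = 563.
  stratum A: N_h·S_h = 140·2.05 = 287.00
  stratum B: N_h·S_h = 1020·2.78 = 2835.60
  stratum C: N_h·S_h = 960·2.54 = 2438.40
  stratum D: N_h·S_h = 680·1.04 = 707.20
Σ N_h S_h = 6268.20
n for stratum B = 563·2835.60/6268.20 = 254.689 → 255

255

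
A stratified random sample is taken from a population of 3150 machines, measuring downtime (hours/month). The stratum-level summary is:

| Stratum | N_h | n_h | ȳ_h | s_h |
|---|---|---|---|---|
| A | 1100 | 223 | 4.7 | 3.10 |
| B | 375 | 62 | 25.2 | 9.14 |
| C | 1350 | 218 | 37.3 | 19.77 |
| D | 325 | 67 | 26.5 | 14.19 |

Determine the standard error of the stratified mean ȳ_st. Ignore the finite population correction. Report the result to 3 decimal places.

V̂(ȳ_st) = Σ W_h² s_h²/n_h, with W_h = N_h/N and N = 3150:
  stratum A: (1100/3150)²·3.10²/223 = 0.00525512
  stratum B: (375/3150)²·9.14²/62 = 0.019096
  stratum C: (1350/3150)²·19.77²/218 = 0.329309
  stratum D: (325/3150)²·14.19²/67 = 0.0319916
V̂(ȳ_st) = 0.385651
SE(ȳ_st) = √0.385651 = 0.621008

SE(ȳ_st) ≈ 0.621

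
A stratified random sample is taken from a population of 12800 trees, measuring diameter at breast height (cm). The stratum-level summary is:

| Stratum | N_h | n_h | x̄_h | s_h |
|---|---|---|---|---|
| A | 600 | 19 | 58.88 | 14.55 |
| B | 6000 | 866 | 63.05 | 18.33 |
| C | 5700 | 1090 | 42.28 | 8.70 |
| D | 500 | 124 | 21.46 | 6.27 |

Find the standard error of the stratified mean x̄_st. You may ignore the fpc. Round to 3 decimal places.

V̂(x̄_st) = Σ W_h² s_h²/n_h, with W_h = N_h/N and N = 12800:
  stratum A: (600/12800)²·14.55²/19 = 0.0244825
  stratum B: (6000/12800)²·18.33²/866 = 0.0852491
  stratum C: (5700/12800)²·8.70²/1090 = 0.0137702
  stratum D: (500/12800)²·6.27²/124 = 0.000483764
V̂(x̄_st) = 0.123986
SE(x̄_st) = √0.123986 = 0.352116

SE(x̄_st) ≈ 0.352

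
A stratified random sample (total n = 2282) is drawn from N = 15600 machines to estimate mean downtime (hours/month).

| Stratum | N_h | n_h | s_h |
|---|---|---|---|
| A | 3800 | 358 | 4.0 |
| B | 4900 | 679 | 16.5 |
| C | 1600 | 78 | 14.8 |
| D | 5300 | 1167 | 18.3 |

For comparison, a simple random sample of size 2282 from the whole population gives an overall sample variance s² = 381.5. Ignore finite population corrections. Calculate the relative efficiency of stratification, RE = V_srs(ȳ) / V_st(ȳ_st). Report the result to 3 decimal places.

RE ≈ 1.594

V̂(ȳ_st) = Σ W_h² s_h²/n_h, with W_h = N_h/N and N = 15600:
  stratum A: (3800/15600)²·4.0²/358 = 0.00265189
  stratum B: (4900/15600)²·16.5²/679 = 0.0395586
  stratum C: (1600/15600)²·14.8²/78 = 0.0295406
  stratum D: (5300/15600)²·18.3²/1167 = 0.0331233
V_st = 0.104874
V_srs = s²/n = 381.5/2282 = 0.167178
Relative efficiency = V_srs / V_st = 0.167178/0.104874 = 1.5941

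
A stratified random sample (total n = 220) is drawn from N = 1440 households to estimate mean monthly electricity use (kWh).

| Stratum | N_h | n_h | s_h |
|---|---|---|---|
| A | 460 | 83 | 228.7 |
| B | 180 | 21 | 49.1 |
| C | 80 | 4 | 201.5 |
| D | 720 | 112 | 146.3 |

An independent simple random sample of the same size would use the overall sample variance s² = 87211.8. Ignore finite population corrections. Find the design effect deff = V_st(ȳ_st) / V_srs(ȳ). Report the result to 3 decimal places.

deff ≈ 0.366

V̂(ȳ_st) = Σ W_h² s_h²/n_h, with W_h = N_h/N and N = 1440:
  stratum A: (460/1440)²·228.7²/83 = 64.305
  stratum B: (180/1440)²·49.1²/21 = 1.79376
  stratum C: (80/1440)²·201.5²/4 = 31.3289
  stratum D: (720/1440)²·146.3²/112 = 47.7761
V_st = 145.204
V_srs = s²/n = 87211.8/220 = 396.417
deff = V_st / V_srs = 145.204/396.417 = 0.3663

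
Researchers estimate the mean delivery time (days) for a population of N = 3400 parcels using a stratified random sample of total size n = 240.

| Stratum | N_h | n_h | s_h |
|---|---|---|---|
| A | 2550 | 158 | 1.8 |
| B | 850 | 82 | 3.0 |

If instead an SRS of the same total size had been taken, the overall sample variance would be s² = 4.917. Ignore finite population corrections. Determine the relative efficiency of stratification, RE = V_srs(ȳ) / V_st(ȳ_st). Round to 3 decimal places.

V̂(ȳ_st) = Σ W_h² s_h²/n_h, with W_h = N_h/N and N = 3400:
  stratum A: (2550/3400)²·1.8²/158 = 0.0115348
  stratum B: (850/3400)²·3.0²/82 = 0.00685976
V_st = 0.0183946
V_srs = s²/n = 4.917/240 = 0.0204875
Relative efficiency = V_srs / V_st = 0.0204875/0.0183946 = 1.1138

RE ≈ 1.114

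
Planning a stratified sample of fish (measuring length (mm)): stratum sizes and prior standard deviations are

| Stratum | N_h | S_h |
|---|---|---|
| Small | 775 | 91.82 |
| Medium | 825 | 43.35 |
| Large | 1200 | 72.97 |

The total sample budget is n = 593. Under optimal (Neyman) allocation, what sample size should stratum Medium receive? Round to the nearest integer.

Neyman allocation: n_h = n · N_h S_h / Σ N_i S_i, with n = 593.
  stratum Small: N_h·S_h = 775·91.82 = 71160.50
  stratum Medium: N_h·S_h = 825·43.35 = 35763.75
  stratum Large: N_h·S_h = 1200·72.97 = 87564.00
Σ N_h S_h = 194488.25
n for stratum Medium = 593·35763.75/194488.25 = 109.045 → 109

109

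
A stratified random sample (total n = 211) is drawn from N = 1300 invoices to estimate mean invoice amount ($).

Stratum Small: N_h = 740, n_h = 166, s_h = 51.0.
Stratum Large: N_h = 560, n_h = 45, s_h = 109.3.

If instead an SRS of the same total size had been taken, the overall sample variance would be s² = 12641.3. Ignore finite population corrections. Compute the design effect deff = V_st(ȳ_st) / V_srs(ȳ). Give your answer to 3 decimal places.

V̂(ȳ_st) = Σ W_h² s_h²/n_h, with W_h = N_h/N and N = 1300:
  stratum Small: (740/1300)²·51.0²/166 = 5.07702
  stratum Large: (560/1300)²·109.3²/45 = 49.2626
V_st = 54.3396
V_srs = s²/n = 12641.3/211 = 59.9114
deff = V_st / V_srs = 54.3396/59.9114 = 0.9070

deff ≈ 0.907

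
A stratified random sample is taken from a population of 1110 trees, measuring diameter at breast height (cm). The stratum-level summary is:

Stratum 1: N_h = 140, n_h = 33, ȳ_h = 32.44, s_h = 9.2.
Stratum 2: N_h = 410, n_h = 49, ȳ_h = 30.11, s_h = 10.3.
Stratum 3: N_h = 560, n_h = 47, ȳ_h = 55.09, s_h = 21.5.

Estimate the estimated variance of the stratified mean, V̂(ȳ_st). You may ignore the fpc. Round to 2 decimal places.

V̂(ȳ_st) = Σ W_h² s_h²/n_h, with W_h = N_h/N and N = 1110:
  stratum 1: (140/1110)²·9.2²/33 = 0.0408011
  stratum 2: (410/1110)²·10.3²/49 = 0.295393
  stratum 3: (560/1110)²·21.5²/47 = 2.50328
V̂(ȳ_st) = 2.83947

V̂(ȳ_st) ≈ 2.84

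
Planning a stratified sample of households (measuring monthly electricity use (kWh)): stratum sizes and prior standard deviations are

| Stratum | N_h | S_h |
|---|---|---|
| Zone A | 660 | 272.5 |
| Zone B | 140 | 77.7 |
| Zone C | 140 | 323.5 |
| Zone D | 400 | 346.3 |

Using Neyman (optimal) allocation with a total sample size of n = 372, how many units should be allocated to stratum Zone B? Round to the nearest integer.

11

Neyman allocation: n_h = n · N_h S_h / Σ N_i S_i, with n = 372.
  stratum Zone A: N_h·S_h = 660·272.5 = 179850.00
  stratum Zone B: N_h·S_h = 140·77.7 = 10878.00
  stratum Zone C: N_h·S_h = 140·323.5 = 45290.00
  stratum Zone D: N_h·S_h = 400·346.3 = 138520.00
Σ N_h S_h = 374538.00
n for stratum Zone B = 372·10878.00/374538.00 = 10.804 → 11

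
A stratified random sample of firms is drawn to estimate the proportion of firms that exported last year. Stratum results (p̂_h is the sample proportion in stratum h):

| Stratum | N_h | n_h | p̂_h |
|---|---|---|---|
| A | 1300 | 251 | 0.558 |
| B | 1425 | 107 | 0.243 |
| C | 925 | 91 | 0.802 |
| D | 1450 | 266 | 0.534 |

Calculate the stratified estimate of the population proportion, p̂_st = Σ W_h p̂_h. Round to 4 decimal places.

N = 5100; stratum weights W_h = N_h/N.
p̂_st = Σ W_h p̂_h = (1300·0.558 + 1425·0.243 + 925·0.802 + 1450·0.534)/5100 = 0.50742

p̂_st ≈ 0.5074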